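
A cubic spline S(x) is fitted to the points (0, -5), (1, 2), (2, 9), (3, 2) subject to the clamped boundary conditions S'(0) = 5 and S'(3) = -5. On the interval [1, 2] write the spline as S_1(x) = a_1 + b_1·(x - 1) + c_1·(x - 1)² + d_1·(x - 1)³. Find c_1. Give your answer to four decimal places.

Write M_i for S''(x_i). With h_i = 1, 1, 1 and divided differences Δ_i = 7, 7, -7, the continuity of S' gives the tridiagonal system
  1·M_0 + 4·M_1 + 1·M_2 = 6(Δ_1 - Δ_0) = 0
  1·M_1 + 4·M_2 + 1·M_3 = 6(Δ_2 - Δ_1) = -84
Clamped end conditions give two more equations: 2h_0·M_0 + h_0·M_1 = 6(Δ_0 - S'(0)) = 12 and h_2·M_2 + 2h_2·M_3 = 6(S'(3) - Δ_2) = 12.
Forward elimination and back-substitution give M_0 = 44/15, M_1 = 92/15, M_2 = -412/15, M_3 = 296/15.
On [1, 2], with S_1(x) = a_1 + b_1·(x - 1) + c_1·(x - 1)² + d_1·(x - 1)³: c_1 = M_1/2 = 46/15, d_1 = (M_2 - M_1)/(6h_1) = -28/5, b_1 = Δ_1 - h_1(2M_1 + M_2)/6 = 143/15.

3.0667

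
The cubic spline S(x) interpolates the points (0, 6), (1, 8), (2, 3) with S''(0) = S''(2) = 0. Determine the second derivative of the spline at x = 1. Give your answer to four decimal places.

Put M_i = S'' at the i-th knot. Here h = (1, 1) and Δ = (2, -5), so the interior equations h_(i-1)·M_(i-1) + 2(h_(i-1)+h_i)·M_i + h_i·M_(i+1) = 6(Δ_i − Δ_(i-1)) read
  1·M_0 + 4·M_1 + 1·M_2 = 6(Δ_1 - Δ_0) = -42
Natural end conditions: M_0 = M_2 = 0.
Solving: M_0 = 0, M_1 = -21/2, M_2 = 0.

-10.5000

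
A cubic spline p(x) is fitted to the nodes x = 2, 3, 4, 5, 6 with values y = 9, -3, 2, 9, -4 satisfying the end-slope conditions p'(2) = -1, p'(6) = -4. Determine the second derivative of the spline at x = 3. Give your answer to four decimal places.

37.2857

Put M_i = p'' at the i-th knot. Here h = (1, 1, 1, 1) and Δ = (-12, 5, 7, -13), so the interior equations h_(i-1)·M_(i-1) + 2(h_(i-1)+h_i)·M_i + h_i·M_(i+1) = 6(Δ_i − Δ_(i-1)) read
  1·M_0 + 4·M_1 + 1·M_2 = 6(Δ_1 - Δ_0) = 102
  1·M_1 + 4·M_2 + 1·M_3 = 6(Δ_2 - Δ_1) = 12
  1·M_2 + 4·M_3 + 1·M_4 = 6(Δ_3 - Δ_2) = -120
Clamped end conditions give two more equations: 2h_0·M_0 + h_0·M_1 = 6(Δ_0 - p'(2)) = -66 and h_3·M_3 + 2h_3·M_4 = 6(p'(6) - Δ_3) = 54.
Hence M_0 = -723/14, M_1 = 261/7, M_2 = 9/2, M_3 = -303/7, M_4 = 681/14.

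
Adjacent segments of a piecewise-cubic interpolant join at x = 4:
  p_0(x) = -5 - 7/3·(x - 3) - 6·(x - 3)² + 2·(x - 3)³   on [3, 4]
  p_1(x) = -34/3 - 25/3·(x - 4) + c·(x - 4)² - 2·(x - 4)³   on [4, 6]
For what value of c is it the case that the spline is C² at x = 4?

p_0''(x) = -12 + 12·(x - 3), so p_0''(4) = 0. On the right, p_1''(4) = 2c, so c = 0.

0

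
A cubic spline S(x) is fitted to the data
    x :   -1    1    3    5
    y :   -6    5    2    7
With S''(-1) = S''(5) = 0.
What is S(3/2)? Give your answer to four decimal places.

4.9313

With m_i denoting the second derivative at x_i, h_i = 2, 2, 2, and Δ_i = (y_(i+1) − y_i)/h_i = 11/2, -3/2, 5/2:
  2·m_0 + 8·m_1 + 2·m_2 = 6(Δ_1 - Δ_0) = -42
  2·m_1 + 8·m_2 + 2·m_3 = 6(Δ_2 - Δ_1) = 24
Natural end conditions: m_0 = m_3 = 0.
Solving: m_0 = 0, m_1 = -32/5, m_2 = 23/5, m_3 = 0.
On [1, 3], S(x) = 5 + 37/30·(x - 1) - 16/5·(x - 1)² + 11/12·(x - 1)³.
With (x - 1) = 1/2: S(3/2) = 789/160.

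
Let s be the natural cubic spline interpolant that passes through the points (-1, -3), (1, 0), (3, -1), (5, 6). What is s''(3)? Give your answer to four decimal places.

3.6000

Let m_i = s''(x_i). Step sizes h_i = 2, 2, 2; slopes of the chords Δ_i = (y_(i+1) - y_i)/h_i = 3/2, -1/2, 7/2.
  2·m_0 + 8·m_1 + 2·m_2 = 6(Δ_1 - Δ_0) = -12
  2·m_1 + 8·m_2 + 2·m_3 = 6(Δ_2 - Δ_1) = 24
Natural end conditions: m_0 = m_3 = 0.
Hence m_0 = 0, m_1 = -12/5, m_2 = 18/5, m_3 = 0.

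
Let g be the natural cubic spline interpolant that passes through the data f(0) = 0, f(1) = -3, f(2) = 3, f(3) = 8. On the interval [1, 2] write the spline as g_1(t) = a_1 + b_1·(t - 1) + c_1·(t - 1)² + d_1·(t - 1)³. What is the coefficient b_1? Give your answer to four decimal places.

Put M_i = g'' at the i-th knot. Here h = (1, 1, 1) and Δ = (-3, 6, 5), so the interior equations h_(i-1)·M_(i-1) + 2(h_(i-1)+h_i)·M_i + h_i·M_(i+1) = 6(Δ_i − Δ_(i-1)) read
  1·M_0 + 4·M_1 + 1·M_2 = 6(Δ_1 - Δ_0) = 54
  1·M_1 + 4·M_2 + 1·M_3 = 6(Δ_2 - Δ_1) = -6
Natural end conditions: M_0 = M_3 = 0.
Forward elimination and back-substitution give M_0 = 0, M_1 = 74/5, M_2 = -26/5, M_3 = 0.
On [1, 2], with g_1(t) = a_1 + b_1·(t - 1) + c_1·(t - 1)² + d_1·(t - 1)³: c_1 = M_1/2 = 37/5, d_1 = (M_2 - M_1)/(6h_1) = -10/3, b_1 = Δ_1 - h_1(2M_1 + M_2)/6 = 29/15.

1.9333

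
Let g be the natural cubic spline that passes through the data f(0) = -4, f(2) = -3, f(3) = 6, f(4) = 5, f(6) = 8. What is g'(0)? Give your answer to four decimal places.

Write σ_i for g''(x_i). With h_i = 2, 1, 1, 2 and divided differences Δ_i = 1/2, 9, -1, 3/2, the continuity of g' gives the tridiagonal system
  2·σ_0 + 6·σ_1 + 1·σ_2 = 6(Δ_1 - Δ_0) = 51
  1·σ_1 + 4·σ_2 + 1·σ_3 = 6(Δ_2 - Δ_1) = -60
  1·σ_2 + 6·σ_3 + 2·σ_4 = 6(Δ_3 - Δ_2) = 15
Natural end conditions: σ_0 = σ_4 = 0.
Solving the tridiagonal system: σ_0 = 0, σ_1 = 129/11, σ_2 = -213/11, σ_3 = 63/11, σ_4 = 0.
On [0, 2], g'(x) = b_0 + 2c_0·x + 3d_0·x² with b_0 = Δ_0 - h_0(2σ_0 + σ_1)/6 = -75/22, c_0 = σ_0/2 = 0, d_0 = (σ_1 - σ_0)/(6h_0) = 43/44. So g'(0) = -75/22.

-3.4091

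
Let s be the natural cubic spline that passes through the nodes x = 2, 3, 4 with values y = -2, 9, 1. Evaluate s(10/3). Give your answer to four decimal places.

8.0926

With M_i denoting the second derivative at x_i, h_i = 1, 1, and Δ_i = (y_(i+1) − y_i)/h_i = 11, -8:
  1·M_0 + 4·M_1 + 1·M_2 = 6(Δ_1 - Δ_0) = -114
Natural end conditions: M_0 = M_2 = 0.
Forward elimination and back-substitution give M_0 = 0, M_1 = -57/2, M_2 = 0.
On [3, 4], s(x) = 9 + 3/2·(x - 3) - 57/4·(x - 3)² + 19/4·(x - 3)³.
With (x - 3) = 1/3: s(10/3) = 437/54.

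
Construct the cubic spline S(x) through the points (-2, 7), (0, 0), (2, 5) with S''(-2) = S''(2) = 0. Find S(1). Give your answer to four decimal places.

1.3750

Let M_i = S''(x_i). Step sizes h_i = 2, 2; slopes of the chords Δ_i = (y_(i+1) - y_i)/h_i = -7/2, 5/2.
  2·M_0 + 8·M_1 + 2·M_2 = 6(Δ_1 - Δ_0) = 36
Natural end conditions: M_0 = M_2 = 0.
Solving the tridiagonal system: M_0 = 0, M_1 = 9/2, M_2 = 0.
On [0, 2], S(x) = 0 - 1/2·x + 9/4·x² - 3/8·x³.
With x = 1: S(1) = 11/8.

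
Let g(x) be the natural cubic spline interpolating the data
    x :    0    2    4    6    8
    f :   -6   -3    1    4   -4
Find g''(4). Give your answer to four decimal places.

0.6429

Put σ_i = g'' at the i-th knot. Here h = (2, 2, 2, 2) and Δ = (3/2, 2, 3/2, -4), so the interior equations h_(i-1)·σ_(i-1) + 2(h_(i-1)+h_i)·σ_i + h_i·σ_(i+1) = 6(Δ_i − Δ_(i-1)) read
  2·σ_0 + 8·σ_1 + 2·σ_2 = 6(Δ_1 - Δ_0) = 3
  2·σ_1 + 8·σ_2 + 2·σ_3 = 6(Δ_2 - Δ_1) = -3
  2·σ_2 + 8·σ_3 + 2·σ_4 = 6(Δ_3 - Δ_2) = -33
Natural end conditions: σ_0 = σ_4 = 0.
Forward elimination and back-substitution give σ_0 = 0, σ_1 = 3/14, σ_2 = 9/14, σ_3 = -30/7, σ_4 = 0.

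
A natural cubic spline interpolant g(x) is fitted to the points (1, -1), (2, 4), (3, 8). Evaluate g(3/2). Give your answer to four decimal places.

1.5938

Put M_i = g'' at the i-th knot. Here h = (1, 1) and Δ = (5, 4), so the interior equations h_(i-1)·M_(i-1) + 2(h_(i-1)+h_i)·M_i + h_i·M_(i+1) = 6(Δ_i − Δ_(i-1)) read
  1·M_0 + 4·M_1 + 1·M_2 = 6(Δ_1 - Δ_0) = -6
Natural end conditions: M_0 = M_2 = 0.
Hence M_0 = 0, M_1 = -3/2, M_2 = 0.
On [1, 2], g(x) = -1 + 21/4·(x - 1) + 0·(x - 1)² - 1/4·(x - 1)³.
With (x - 1) = 1/2: g(3/2) = 51/32.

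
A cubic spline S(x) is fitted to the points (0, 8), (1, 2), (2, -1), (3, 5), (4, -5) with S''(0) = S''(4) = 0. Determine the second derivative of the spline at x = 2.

21

Put m_i = S'' at the i-th knot. Here h = (1, 1, 1, 1) and Δ = (-6, -3, 6, -10), so the interior equations h_(i-1)·m_(i-1) + 2(h_(i-1)+h_i)·m_i + h_i·m_(i+1) = 6(Δ_i − Δ_(i-1)) read
  1·m_0 + 4·m_1 + 1·m_2 = 6(Δ_1 - Δ_0) = 18
  1·m_1 + 4·m_2 + 1·m_3 = 6(Δ_2 - Δ_1) = 54
  1·m_2 + 4·m_3 + 1·m_4 = 6(Δ_3 - Δ_2) = -96
Natural end conditions: m_0 = m_4 = 0.
Solving the tridiagonal system: m_0 = 0, m_1 = -3/4, m_2 = 21, m_3 = -117/4, m_4 = 0.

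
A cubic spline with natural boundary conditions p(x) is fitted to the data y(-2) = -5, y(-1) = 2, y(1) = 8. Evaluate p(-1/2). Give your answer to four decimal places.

Write M_i for p''(x_i). With h_i = 1, 2 and divided differences Δ_i = 7, 3, the continuity of p' gives the tridiagonal system
  1·M_0 + 6·M_1 + 2·M_2 = 6(Δ_1 - Δ_0) = -24
Natural end conditions: M_0 = M_2 = 0.
Solving the tridiagonal system: M_0 = 0, M_1 = -4, M_2 = 0.
On [-1, 1], p(x) = 2 + 17/3·(x + 1) - 2·(x + 1)² + 1/3·(x + 1)³.
With (x + 1) = 1/2: p(-1/2) = 35/8.

4.3750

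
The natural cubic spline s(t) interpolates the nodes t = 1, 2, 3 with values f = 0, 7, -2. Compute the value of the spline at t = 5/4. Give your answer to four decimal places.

2.6875

Put σ_i = s'' at the i-th knot. Here h = (1, 1) and Δ = (7, -9), so the interior equations h_(i-1)·σ_(i-1) + 2(h_(i-1)+h_i)·σ_i + h_i·σ_(i+1) = 6(Δ_i − Δ_(i-1)) read
  1·σ_0 + 4·σ_1 + 1·σ_2 = 6(Δ_1 - Δ_0) = -96
Natural end conditions: σ_0 = σ_2 = 0.
Solving the tridiagonal system: σ_0 = 0, σ_1 = -24, σ_2 = 0.
On [1, 2], s(t) = 0 + 11·(t - 1) + 0·(t - 1)² - 4·(t - 1)³.
With (t - 1) = 1/4: s(5/4) = 43/16.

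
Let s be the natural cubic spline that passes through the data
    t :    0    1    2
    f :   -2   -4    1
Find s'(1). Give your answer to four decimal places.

1.5000

With m_i denoting the second derivative at x_i, h_i = 1, 1, and Δ_i = (y_(i+1) − y_i)/h_i = -2, 5:
  1·m_0 + 4·m_1 + 1·m_2 = 6(Δ_1 - Δ_0) = 42
Natural end conditions: m_0 = m_2 = 0.
Solving the tridiagonal system: m_0 = 0, m_1 = 21/2, m_2 = 0.
On [1, 2], s'(t) = b_1 + 2c_1·(t - 1) + 3d_1·(t - 1)² with b_1 = Δ_1 - h_1(2m_1 + m_2)/6 = 3/2, c_1 = m_1/2 = 21/4, d_1 = (m_2 - m_1)/(6h_1) = -7/4. So s'(1) = 3/2.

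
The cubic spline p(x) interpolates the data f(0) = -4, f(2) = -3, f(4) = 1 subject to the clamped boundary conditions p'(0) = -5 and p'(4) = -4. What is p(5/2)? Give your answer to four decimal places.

With σ_i denoting the second derivative at x_i, h_i = 2, 2, and Δ_i = (y_(i+1) − y_i)/h_i = 1/2, 2:
  2·σ_0 + 8·σ_1 + 2·σ_2 = 6(Δ_1 - Δ_0) = 9
Clamped end conditions give two more equations: 2h_0·σ_0 + h_0·σ_1 = 6(Δ_0 - p'(0)) = 33 and h_1·σ_1 + 2h_1·σ_2 = 6(p'(4) - Δ_1) = -36.
Solving: σ_0 = 59/8, σ_1 = 7/4, σ_2 = -79/8.
On [2, 4], p(x) = -3 + 33/8·(x - 2) + 7/8·(x - 2)² - 31/32·(x - 2)³.
With (x - 2) = 1/2: p(5/2) = -215/256.

-0.8398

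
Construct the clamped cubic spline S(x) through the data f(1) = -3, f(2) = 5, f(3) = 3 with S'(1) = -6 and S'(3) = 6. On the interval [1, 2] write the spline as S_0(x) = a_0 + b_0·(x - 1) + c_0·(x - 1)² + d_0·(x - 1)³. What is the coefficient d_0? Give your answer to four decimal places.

Put M_i = S'' at the i-th knot. Here h = (1, 1) and Δ = (8, -2), so the interior equations h_(i-1)·M_(i-1) + 2(h_(i-1)+h_i)·M_i + h_i·M_(i+1) = 6(Δ_i − Δ_(i-1)) read
  1·M_0 + 4·M_1 + 1·M_2 = 6(Δ_1 - Δ_0) = -60
Clamped end conditions give two more equations: 2h_0·M_0 + h_0·M_1 = 6(Δ_0 - S'(1)) = 84 and h_1·M_1 + 2h_1·M_2 = 6(S'(3) - Δ_1) = 48.
Forward elimination and back-substitution give M_0 = 63, M_1 = -42, M_2 = 45.
On [1, 2], with S_0(x) = a_0 + b_0·(x - 1) + c_0·(x - 1)² + d_0·(x - 1)³: c_0 = M_0/2 = 63/2, d_0 = (M_1 - M_0)/(6h_0) = -35/2, b_0 = Δ_0 - h_0(2M_0 + M_1)/6 = -6.

-17.5000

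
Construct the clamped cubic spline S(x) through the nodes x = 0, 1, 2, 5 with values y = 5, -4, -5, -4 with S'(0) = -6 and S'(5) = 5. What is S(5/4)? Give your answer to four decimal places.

-5.0566

Write M_i for S''(x_i). With h_i = 1, 1, 3 and divided differences Δ_i = -9, -1, 1/3, the continuity of S' gives the tridiagonal system
  1·M_0 + 4·M_1 + 1·M_2 = 6(Δ_1 - Δ_0) = 48
  1·M_1 + 8·M_2 + 3·M_3 = 6(Δ_2 - Δ_1) = 8
Clamped end conditions give two more equations: 2h_0·M_0 + h_0·M_1 = 6(Δ_0 - S'(0)) = -18 and h_2·M_2 + 2h_2·M_3 = 6(S'(5) - Δ_2) = 28.
Hence M_0 = -512/29, M_1 = 502/29, M_2 = -104/29, M_3 = 562/87.
On [1, 2], S(x) = -4 - 179/29·(x - 1) + 251/29·(x - 1)² - 101/29·(x - 1)³.
With (x - 1) = 1/4: S(5/4) = -9385/1856.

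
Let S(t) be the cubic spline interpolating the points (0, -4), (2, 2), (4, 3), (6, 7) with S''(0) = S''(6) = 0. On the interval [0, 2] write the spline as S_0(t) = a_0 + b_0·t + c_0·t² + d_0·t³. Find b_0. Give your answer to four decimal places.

3.7667

Put m_i = S'' at the i-th knot. Here h = (2, 2, 2) and Δ = (3, 1/2, 2), so the interior equations h_(i-1)·m_(i-1) + 2(h_(i-1)+h_i)·m_i + h_i·m_(i+1) = 6(Δ_i − Δ_(i-1)) read
  2·m_0 + 8·m_1 + 2·m_2 = 6(Δ_1 - Δ_0) = -15
  2·m_1 + 8·m_2 + 2·m_3 = 6(Δ_2 - Δ_1) = 9
Natural end conditions: m_0 = m_3 = 0.
Solving the tridiagonal system: m_0 = 0, m_1 = -23/10, m_2 = 17/10, m_3 = 0.
On [0, 2], with S_0(t) = a_0 + b_0·t + c_0·t² + d_0·t³: c_0 = m_0/2 = 0, d_0 = (m_1 - m_0)/(6h_0) = -23/120, b_0 = Δ_0 - h_0(2m_0 + m_1)/6 = 113/30.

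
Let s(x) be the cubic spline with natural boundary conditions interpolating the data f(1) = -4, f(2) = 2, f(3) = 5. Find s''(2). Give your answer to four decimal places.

-4.5000

With m_i denoting the second derivative at x_i, h_i = 1, 1, and Δ_i = (y_(i+1) − y_i)/h_i = 6, 3:
  1·m_0 + 4·m_1 + 1·m_2 = 6(Δ_1 - Δ_0) = -18
Natural end conditions: m_0 = m_2 = 0.
Hence m_0 = 0, m_1 = -9/2, m_2 = 0.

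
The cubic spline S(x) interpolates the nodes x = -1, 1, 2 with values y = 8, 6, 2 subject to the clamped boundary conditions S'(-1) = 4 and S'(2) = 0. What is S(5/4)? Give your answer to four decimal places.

4.6484

Let M_i = S''(x_i). Step sizes h_i = 2, 1; slopes of the chords Δ_i = (y_(i+1) - y_i)/h_i = -1, -4.
  2·M_0 + 6·M_1 + 1·M_2 = 6(Δ_1 - Δ_0) = -18
Clamped end conditions give two more equations: 2h_0·M_0 + h_0·M_1 = 6(Δ_0 - S'(-1)) = -30 and h_1·M_1 + 2h_1·M_2 = 6(S'(2) - Δ_1) = 24.
Solving: M_0 = -35/6, M_1 = -10/3, M_2 = 41/3.
On [1, 2], S(x) = 6 - 31/6·(x - 1) - 5/3·(x - 1)² + 17/6·(x - 1)³.
With (x - 1) = 1/4: S(5/4) = 595/128.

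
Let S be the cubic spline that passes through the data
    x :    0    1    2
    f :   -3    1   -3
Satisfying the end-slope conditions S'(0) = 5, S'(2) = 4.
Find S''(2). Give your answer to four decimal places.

35.5000

Let M_i = S''(x_i). Step sizes h_i = 1, 1; slopes of the chords Δ_i = (y_(i+1) - y_i)/h_i = 4, -4.
  1·M_0 + 4·M_1 + 1·M_2 = 6(Δ_1 - Δ_0) = -48
Clamped end conditions give two more equations: 2h_0·M_0 + h_0·M_1 = 6(Δ_0 - S'(0)) = -6 and h_1·M_1 + 2h_1·M_2 = 6(S'(2) - Δ_1) = 48.
Hence M_0 = 17/2, M_1 = -23, M_2 = 71/2.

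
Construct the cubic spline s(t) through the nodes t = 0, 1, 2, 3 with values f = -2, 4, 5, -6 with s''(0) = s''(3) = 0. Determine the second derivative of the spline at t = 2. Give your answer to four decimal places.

Write m_i for s''(x_i). With h_i = 1, 1, 1 and divided differences Δ_i = 6, 1, -11, the continuity of s' gives the tridiagonal system
  1·m_0 + 4·m_1 + 1·m_2 = 6(Δ_1 - Δ_0) = -30
  1·m_1 + 4·m_2 + 1·m_3 = 6(Δ_2 - Δ_1) = -72
Natural end conditions: m_0 = m_3 = 0.
Solving the tridiagonal system: m_0 = 0, m_1 = -16/5, m_2 = -86/5, m_3 = 0.

-17.2000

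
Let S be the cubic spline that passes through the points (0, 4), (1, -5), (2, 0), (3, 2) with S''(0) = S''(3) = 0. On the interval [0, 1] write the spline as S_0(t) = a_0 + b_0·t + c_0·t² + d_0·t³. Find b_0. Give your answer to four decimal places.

Let m_i = S''(x_i). Step sizes h_i = 1, 1, 1; slopes of the chords Δ_i = (y_(i+1) - y_i)/h_i = -9, 5, 2.
  1·m_0 + 4·m_1 + 1·m_2 = 6(Δ_1 - Δ_0) = 84
  1·m_1 + 4·m_2 + 1·m_3 = 6(Δ_2 - Δ_1) = -18
Natural end conditions: m_0 = m_3 = 0.
Solving the tridiagonal system: m_0 = 0, m_1 = 118/5, m_2 = -52/5, m_3 = 0.
On [0, 1], with S_0(t) = a_0 + b_0·t + c_0·t² + d_0·t³: c_0 = m_0/2 = 0, d_0 = (m_1 - m_0)/(6h_0) = 59/15, b_0 = Δ_0 - h_0(2m_0 + m_1)/6 = -194/15.

-12.9333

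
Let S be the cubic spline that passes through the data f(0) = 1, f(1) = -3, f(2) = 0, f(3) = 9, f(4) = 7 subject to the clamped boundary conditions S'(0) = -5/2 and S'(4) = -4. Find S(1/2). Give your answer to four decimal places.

Put σ_i = S'' at the i-th knot. Here h = (1, 1, 1, 1) and Δ = (-4, 3, 9, -2), so the interior equations h_(i-1)·σ_(i-1) + 2(h_(i-1)+h_i)·σ_i + h_i·σ_(i+1) = 6(Δ_i − Δ_(i-1)) read
  1·σ_0 + 4·σ_1 + 1·σ_2 = 6(Δ_1 - Δ_0) = 42
  1·σ_1 + 4·σ_2 + 1·σ_3 = 6(Δ_2 - Δ_1) = 36
  1·σ_2 + 4·σ_3 + 1·σ_4 = 6(Δ_3 - Δ_2) = -66
Clamped end conditions give two more equations: 2h_0·σ_0 + h_0·σ_1 = 6(Δ_0 - S'(0)) = -9 and h_3·σ_3 + 2h_3·σ_4 = 6(S'(4) - Δ_3) = -12.
Forward elimination and back-substitution give σ_0 = -531/56, σ_1 = 279/28, σ_2 = 93/8, σ_3 = -573/28, σ_4 = 237/56.
On [0, 1], S(x) = 1 - 5/2·x - 531/112·x² + 363/112·x³.
With x = 1/2: S(1/2) = -923/896.

-1.0301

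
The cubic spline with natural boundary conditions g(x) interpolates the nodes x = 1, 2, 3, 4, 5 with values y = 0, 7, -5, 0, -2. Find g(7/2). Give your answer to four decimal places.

Write σ_i for g''(x_i). With h_i = 1, 1, 1, 1 and divided differences Δ_i = 7, -12, 5, -2, the continuity of g' gives the tridiagonal system
  1·σ_0 + 4·σ_1 + 1·σ_2 = 6(Δ_1 - Δ_0) = -114
  1·σ_1 + 4·σ_2 + 1·σ_3 = 6(Δ_2 - Δ_1) = 102
  1·σ_2 + 4·σ_3 + 1·σ_4 = 6(Δ_3 - Δ_2) = -42
Natural end conditions: σ_0 = σ_4 = 0.
Forward elimination and back-substitution give σ_0 = 0, σ_1 = -270/7, σ_2 = 282/7, σ_3 = -144/7, σ_4 = 0.
On [3, 4], g(x) = -5 - 5·(x - 3) + 141/7·(x - 3)² - 71/7·(x - 3)³.
With (x - 3) = 1/2: g(7/2) = -209/56.

-3.7321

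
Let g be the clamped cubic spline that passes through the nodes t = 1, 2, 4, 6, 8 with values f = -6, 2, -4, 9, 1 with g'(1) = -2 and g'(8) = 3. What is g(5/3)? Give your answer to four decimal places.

Write M_i for g''(x_i). With h_i = 1, 2, 2, 2 and divided differences Δ_i = 8, -3, 13/2, -4, the continuity of g' gives the tridiagonal system
  1·M_0 + 6·M_1 + 2·M_2 = 6(Δ_1 - Δ_0) = -66
  2·M_1 + 8·M_2 + 2·M_3 = 6(Δ_2 - Δ_1) = 57
  2·M_2 + 8·M_3 + 2·M_4 = 6(Δ_3 - Δ_2) = -63
Clamped end conditions give two more equations: 2h_0·M_0 + h_0·M_1 = 6(Δ_0 - g'(1)) = 60 and h_3·M_3 + 2h_3·M_4 = 6(g'(8) - Δ_3) = 42.
Forward elimination and back-substitution give M_0 = 3601/86, M_1 = -1021/43, M_2 = 2975/172, M_3 = -1457/86, M_4 = 3263/172.
On [1, 2], g(t) = -6 - 2·(t - 1) + 3601/172·(t - 1)² - 1881/172·(t - 1)³.
With (t - 1) = 2/3: g(5/3) = -491/387.

-1.2687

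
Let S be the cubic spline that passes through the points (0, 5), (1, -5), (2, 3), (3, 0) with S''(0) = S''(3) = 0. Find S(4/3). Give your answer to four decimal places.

With m_i denoting the second derivative at x_i, h_i = 1, 1, 1, and Δ_i = (y_(i+1) − y_i)/h_i = -10, 8, -3:
  1·m_0 + 4·m_1 + 1·m_2 = 6(Δ_1 - Δ_0) = 108
  1·m_1 + 4·m_2 + 1·m_3 = 6(Δ_2 - Δ_1) = -66
Natural end conditions: m_0 = m_3 = 0.
Hence m_0 = 0, m_1 = 166/5, m_2 = -124/5, m_3 = 0.
On [1, 2], S(x) = -5 + 16/15·(x - 1) + 83/5·(x - 1)² - 29/3·(x - 1)³.
With (x - 1) = 1/3: S(4/3) = -1279/405.

-3.1580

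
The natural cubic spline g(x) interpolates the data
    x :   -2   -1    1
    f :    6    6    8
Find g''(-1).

1

Put M_i = g'' at the i-th knot. Here h = (1, 2) and Δ = (0, 1), so the interior equations h_(i-1)·M_(i-1) + 2(h_(i-1)+h_i)·M_i + h_i·M_(i+1) = 6(Δ_i − Δ_(i-1)) read
  1·M_0 + 6·M_1 + 2·M_2 = 6(Δ_1 - Δ_0) = 6
Natural end conditions: M_0 = M_2 = 0.
Solving the tridiagonal system: M_0 = 0, M_1 = 1, M_2 = 0.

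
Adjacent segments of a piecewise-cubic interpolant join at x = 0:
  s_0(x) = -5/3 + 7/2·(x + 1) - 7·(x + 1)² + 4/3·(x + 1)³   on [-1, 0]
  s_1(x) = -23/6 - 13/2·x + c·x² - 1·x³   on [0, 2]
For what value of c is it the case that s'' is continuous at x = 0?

s_0''(x) = -14 + 8·(x + 1), so s_0''(0) = -6. On the right, s_1''(0) = 2c, so c = -3.

-3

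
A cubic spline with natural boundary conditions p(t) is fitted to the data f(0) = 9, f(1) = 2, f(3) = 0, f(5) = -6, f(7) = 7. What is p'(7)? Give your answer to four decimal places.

9.3415

Let m_i = p''(x_i). Step sizes h_i = 1, 2, 2, 2; slopes of the chords Δ_i = (y_(i+1) - y_i)/h_i = -7, -1, -3, 13/2.
  1·m_0 + 6·m_1 + 2·m_2 = 6(Δ_1 - Δ_0) = 36
  2·m_1 + 8·m_2 + 2·m_3 = 6(Δ_2 - Δ_1) = -12
  2·m_2 + 8·m_3 + 2·m_4 = 6(Δ_3 - Δ_2) = 57
Natural end conditions: m_0 = m_4 = 0.
Solving the tridiagonal system: m_0 = 0, m_1 = 645/82, m_2 = -459/82, m_3 = 699/82, m_4 = 0.
On [5, 7], p'(t) = b_3 + 2c_3·(t - 5) + 3d_3·(t - 5)² with b_3 = Δ_3 - h_3(2m_3 + m_4)/6 = 67/82, c_3 = m_3/2 = 699/164, d_3 = (m_4 - m_3)/(6h_3) = -233/328. So p'(7) = 383/41.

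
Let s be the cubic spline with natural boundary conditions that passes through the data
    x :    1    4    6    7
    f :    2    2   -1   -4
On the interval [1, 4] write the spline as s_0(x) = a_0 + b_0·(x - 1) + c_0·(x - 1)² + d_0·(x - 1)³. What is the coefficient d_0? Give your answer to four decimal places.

Put M_i = s'' at the i-th knot. Here h = (3, 2, 1) and Δ = (0, -3/2, -3), so the interior equations h_(i-1)·M_(i-1) + 2(h_(i-1)+h_i)·M_i + h_i·M_(i+1) = 6(Δ_i − Δ_(i-1)) read
  3·M_0 + 10·M_1 + 2·M_2 = 6(Δ_1 - Δ_0) = -9
  2·M_1 + 6·M_2 + 1·M_3 = 6(Δ_2 - Δ_1) = -9
Natural end conditions: M_0 = M_3 = 0.
Hence M_0 = 0, M_1 = -9/14, M_2 = -9/7, M_3 = 0.
On [1, 4], with s_0(x) = a_0 + b_0·(x - 1) + c_0·(x - 1)² + d_0·(x - 1)³: c_0 = M_0/2 = 0, d_0 = (M_1 - M_0)/(6h_0) = -1/28, b_0 = Δ_0 - h_0(2M_0 + M_1)/6 = 9/28.

-0.0357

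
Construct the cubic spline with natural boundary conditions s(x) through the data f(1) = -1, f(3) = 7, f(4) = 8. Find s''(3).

-3

Write m_i for s''(x_i). With h_i = 2, 1 and divided differences Δ_i = 4, 1, the continuity of s' gives the tridiagonal system
  2·m_0 + 6·m_1 + 1·m_2 = 6(Δ_1 - Δ_0) = -18
Natural end conditions: m_0 = m_2 = 0.
Hence m_0 = 0, m_1 = -3, m_2 = 0.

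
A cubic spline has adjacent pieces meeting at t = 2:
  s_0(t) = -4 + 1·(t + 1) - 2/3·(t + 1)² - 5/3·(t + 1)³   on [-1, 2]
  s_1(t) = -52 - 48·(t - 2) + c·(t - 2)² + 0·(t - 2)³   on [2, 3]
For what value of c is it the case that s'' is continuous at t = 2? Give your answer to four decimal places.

s_0''(t) = -4/3 - 10·(t + 1), so s_0''(2) = -94/3. On the right, s_1''(2) = 2c, so c = -47/3.

-15.6667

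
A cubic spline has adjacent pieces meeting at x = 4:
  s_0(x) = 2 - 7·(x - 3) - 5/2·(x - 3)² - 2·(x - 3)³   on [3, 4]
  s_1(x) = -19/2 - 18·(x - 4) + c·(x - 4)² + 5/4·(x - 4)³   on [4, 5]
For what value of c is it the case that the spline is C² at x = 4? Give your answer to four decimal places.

-8.5000

s_0''(x) = -5 - 12·(x - 3), so s_0''(4) = -17. On the right, s_1''(4) = 2c, so c = -17/2.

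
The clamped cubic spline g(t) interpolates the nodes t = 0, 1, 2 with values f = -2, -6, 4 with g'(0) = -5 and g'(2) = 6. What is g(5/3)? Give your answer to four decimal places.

Write M_i for g''(x_i). With h_i = 1, 1 and divided differences Δ_i = -4, 10, the continuity of g' gives the tridiagonal system
  1·M_0 + 4·M_1 + 1·M_2 = 6(Δ_1 - Δ_0) = 84
Clamped end conditions give two more equations: 2h_0·M_0 + h_0·M_1 = 6(Δ_0 - g'(0)) = 6 and h_1·M_1 + 2h_1·M_2 = 6(g'(2) - Δ_1) = -24.
Solving: M_0 = -25/2, M_1 = 31, M_2 = -55/2.
On [1, 2], g(t) = -6 + 17/4·(t - 1) + 31/2·(t - 1)² - 39/4·(t - 1)³.
With (t - 1) = 2/3: g(5/3) = 5/6.

0.8333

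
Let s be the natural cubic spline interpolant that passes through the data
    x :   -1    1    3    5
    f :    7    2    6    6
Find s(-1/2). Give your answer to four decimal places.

5.1250

Let m_i = s''(x_i). Step sizes h_i = 2, 2, 2; slopes of the chords Δ_i = (y_(i+1) - y_i)/h_i = -5/2, 2, 0.
  2·m_0 + 8·m_1 + 2·m_2 = 6(Δ_1 - Δ_0) = 27
  2·m_1 + 8·m_2 + 2·m_3 = 6(Δ_2 - Δ_1) = -12
Natural end conditions: m_0 = m_3 = 0.
Forward elimination and back-substitution give m_0 = 0, m_1 = 4, m_2 = -5/2, m_3 = 0.
On [-1, 1], s(x) = 7 - 23/6·(x + 1) + 0·(x + 1)² + 1/3·(x + 1)³.
With (x + 1) = 1/2: s(-1/2) = 41/8.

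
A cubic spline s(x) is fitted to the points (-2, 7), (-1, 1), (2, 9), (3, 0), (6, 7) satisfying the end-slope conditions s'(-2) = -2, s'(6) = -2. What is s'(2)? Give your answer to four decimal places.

Put M_i = s'' at the i-th knot. Here h = (1, 3, 1, 3) and Δ = (-6, 8/3, -9, 7/3), so the interior equations h_(i-1)·M_(i-1) + 2(h_(i-1)+h_i)·M_i + h_i·M_(i+1) = 6(Δ_i − Δ_(i-1)) read
  1·M_0 + 8·M_1 + 3·M_2 = 6(Δ_1 - Δ_0) = 52
  3·M_1 + 8·M_2 + 1·M_3 = 6(Δ_2 - Δ_1) = -70
  1·M_2 + 8·M_3 + 3·M_4 = 6(Δ_3 - Δ_2) = 68
Clamped end conditions give two more equations: 2h_0·M_0 + h_0·M_1 = 6(Δ_0 - s'(-2)) = -24 and h_3·M_3 + 2h_3·M_4 = 6(s'(6) - Δ_3) = -26.
Solving: M_0 = -527/27, M_1 = 406/27, M_2 = -439/27, M_3 = 404/27, M_4 = -319/27.
On [2, 3], s'(x) = b_2 + 2c_2·(x - 2) + 3d_2·(x - 2)² with b_2 = Δ_2 - h_2(2M_2 + M_3)/6 = -164/27, c_2 = M_2/2 = -439/54, d_2 = (M_3 - M_2)/(6h_2) = 281/54. So s'(2) = -164/27.

-6.0741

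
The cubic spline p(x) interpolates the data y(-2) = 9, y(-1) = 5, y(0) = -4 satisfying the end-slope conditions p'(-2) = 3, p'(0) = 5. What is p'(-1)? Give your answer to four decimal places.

Let M_i = p''(x_i). Step sizes h_i = 1, 1; slopes of the chords Δ_i = (y_(i+1) - y_i)/h_i = -4, -9.
  1·M_0 + 4·M_1 + 1·M_2 = 6(Δ_1 - Δ_0) = -30
Clamped end conditions give two more equations: 2h_0·M_0 + h_0·M_1 = 6(Δ_0 - p'(-2)) = -42 and h_1·M_1 + 2h_1·M_2 = 6(p'(0) - Δ_1) = 84.
Forward elimination and back-substitution give M_0 = -25/2, M_1 = -17, M_2 = 101/2.
On [-1, 0], p'(x) = b_1 + 2c_1·(x + 1) + 3d_1·(x + 1)² with b_1 = Δ_1 - h_1(2M_1 + M_2)/6 = -47/4, c_1 = M_1/2 = -17/2, d_1 = (M_2 - M_1)/(6h_1) = 45/4. So p'(-1) = -47/4.

-11.7500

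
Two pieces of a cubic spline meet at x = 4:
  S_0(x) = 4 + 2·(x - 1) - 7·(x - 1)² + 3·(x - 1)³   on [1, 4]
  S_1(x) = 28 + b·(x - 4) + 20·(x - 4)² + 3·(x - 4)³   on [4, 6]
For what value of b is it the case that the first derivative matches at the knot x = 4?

S_0'(x) = 2 - 14·(x - 1) + 9·(x - 1)², so S_0'(4) = 41. On the right, S_1'(4) = b, so b = 41.

41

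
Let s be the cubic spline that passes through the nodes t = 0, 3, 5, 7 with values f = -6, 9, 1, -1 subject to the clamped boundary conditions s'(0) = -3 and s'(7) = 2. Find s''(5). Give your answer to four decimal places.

Let M_i = s''(x_i). Step sizes h_i = 3, 2, 2; slopes of the chords Δ_i = (y_(i+1) - y_i)/h_i = 5, -4, -1.
  3·M_0 + 10·M_1 + 2·M_2 = 6(Δ_1 - Δ_0) = -54
  2·M_1 + 8·M_2 + 2·M_3 = 6(Δ_2 - Δ_1) = 18
Clamped end conditions give two more equations: 2h_0·M_0 + h_0·M_1 = 6(Δ_0 - s'(0)) = 48 and h_2·M_2 + 2h_2·M_3 = 6(s'(7) - Δ_2) = 18.
Solving the tridiagonal system: M_0 = 484/37, M_1 = -376/37, M_2 = 155/37, M_3 = 89/37.

4.1892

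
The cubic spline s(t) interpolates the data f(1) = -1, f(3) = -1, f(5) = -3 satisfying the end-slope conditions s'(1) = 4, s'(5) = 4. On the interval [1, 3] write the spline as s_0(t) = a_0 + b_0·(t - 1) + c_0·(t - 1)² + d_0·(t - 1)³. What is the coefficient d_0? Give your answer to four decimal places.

Let σ_i = s''(x_i). Step sizes h_i = 2, 2; slopes of the chords Δ_i = (y_(i+1) - y_i)/h_i = 0, -1.
  2·σ_0 + 8·σ_1 + 2·σ_2 = 6(Δ_1 - Δ_0) = -6
Clamped end conditions give two more equations: 2h_0·σ_0 + h_0·σ_1 = 6(Δ_0 - s'(1)) = -24 and h_1·σ_1 + 2h_1·σ_2 = 6(s'(5) - Δ_1) = 30.
Solving the tridiagonal system: σ_0 = -21/4, σ_1 = -3/2, σ_2 = 33/4.
On [1, 3], with s_0(t) = a_0 + b_0·(t - 1) + c_0·(t - 1)² + d_0·(t - 1)³: c_0 = σ_0/2 = -21/8, d_0 = (σ_1 - σ_0)/(6h_0) = 5/16, b_0 = Δ_0 - h_0(2σ_0 + σ_1)/6 = 4.

0.3125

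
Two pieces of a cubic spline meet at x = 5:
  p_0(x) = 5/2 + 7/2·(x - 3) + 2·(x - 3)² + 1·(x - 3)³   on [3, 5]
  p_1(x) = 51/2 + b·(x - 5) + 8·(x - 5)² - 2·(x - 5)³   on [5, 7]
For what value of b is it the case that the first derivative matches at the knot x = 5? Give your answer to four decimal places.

23.5000

p_0'(x) = 7/2 + 4·(x - 3) + 3·(x - 3)², so p_0'(5) = 47/2. On the right, p_1'(5) = b, so b = 47/2.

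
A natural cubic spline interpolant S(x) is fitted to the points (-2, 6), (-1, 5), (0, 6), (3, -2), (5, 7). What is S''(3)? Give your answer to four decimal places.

5.9599

Put M_i = S'' at the i-th knot. Here h = (1, 1, 3, 2) and Δ = (-1, 1, -8/3, 9/2), so the interior equations h_(i-1)·M_(i-1) + 2(h_(i-1)+h_i)·M_i + h_i·M_(i+1) = 6(Δ_i − Δ_(i-1)) read
  1·M_0 + 4·M_1 + 1·M_2 = 6(Δ_1 - Δ_0) = 12
  1·M_1 + 8·M_2 + 3·M_3 = 6(Δ_2 - Δ_1) = -22
  3·M_2 + 10·M_3 + 2·M_4 = 6(Δ_3 - Δ_2) = 43
Natural end conditions: M_0 = M_4 = 0.
Forward elimination and back-substitution give M_0 = 0, M_1 = 1201/274, M_2 = -758/137, M_3 = 1633/274, M_4 = 0.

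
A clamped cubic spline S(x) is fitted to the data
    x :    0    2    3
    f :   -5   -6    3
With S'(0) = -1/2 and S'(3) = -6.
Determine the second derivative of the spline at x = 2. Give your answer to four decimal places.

22.6667

Write σ_i for S''(x_i). With h_i = 2, 1 and divided differences Δ_i = -1/2, 9, the continuity of S' gives the tridiagonal system
  2·σ_0 + 6·σ_1 + 1·σ_2 = 6(Δ_1 - Δ_0) = 57
Clamped end conditions give two more equations: 2h_0·σ_0 + h_0·σ_1 = 6(Δ_0 - S'(0)) = 0 and h_1·σ_1 + 2h_1·σ_2 = 6(S'(3) - Δ_1) = -90.
Forward elimination and back-substitution give σ_0 = -34/3, σ_1 = 68/3, σ_2 = -169/3.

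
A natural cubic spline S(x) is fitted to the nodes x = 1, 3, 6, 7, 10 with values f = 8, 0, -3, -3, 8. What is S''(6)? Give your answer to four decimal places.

-0.3082

Put m_i = S'' at the i-th knot. Here h = (2, 3, 1, 3) and Δ = (-4, -1, 0, 11/3), so the interior equations h_(i-1)·m_(i-1) + 2(h_(i-1)+h_i)·m_i + h_i·m_(i+1) = 6(Δ_i − Δ_(i-1)) read
  2·m_0 + 10·m_1 + 3·m_2 = 6(Δ_1 - Δ_0) = 18
  3·m_1 + 8·m_2 + 1·m_3 = 6(Δ_2 - Δ_1) = 6
  1·m_2 + 8·m_3 + 3·m_4 = 6(Δ_3 - Δ_2) = 22
Natural end conditions: m_0 = m_4 = 0.
Forward elimination and back-substitution give m_0 = 0, m_1 = 176/93, m_2 = -86/279, m_3 = 778/279, m_4 = 0.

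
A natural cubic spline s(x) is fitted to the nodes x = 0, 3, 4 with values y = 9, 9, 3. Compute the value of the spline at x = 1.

11

With M_i denoting the second derivative at x_i, h_i = 3, 1, and Δ_i = (y_(i+1) − y_i)/h_i = 0, -6:
  3·M_0 + 8·M_1 + 1·M_2 = 6(Δ_1 - Δ_0) = -36
Natural end conditions: M_0 = M_2 = 0.
Solving the tridiagonal system: M_0 = 0, M_1 = -9/2, M_2 = 0.
On [0, 3], s(x) = 9 + 9/4·x + 0·x² - 1/4·x³.
With x = 1: s(1) = 11.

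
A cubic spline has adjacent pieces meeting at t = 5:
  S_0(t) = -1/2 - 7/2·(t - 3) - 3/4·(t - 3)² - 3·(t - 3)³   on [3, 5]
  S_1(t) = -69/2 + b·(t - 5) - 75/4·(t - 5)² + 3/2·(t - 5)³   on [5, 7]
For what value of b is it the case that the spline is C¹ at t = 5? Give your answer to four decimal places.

-42.5000

S_0'(t) = -7/2 - 3/2·(t - 3) - 9·(t - 3)², so S_0'(5) = -85/2. On the right, S_1'(5) = b, so b = -85/2.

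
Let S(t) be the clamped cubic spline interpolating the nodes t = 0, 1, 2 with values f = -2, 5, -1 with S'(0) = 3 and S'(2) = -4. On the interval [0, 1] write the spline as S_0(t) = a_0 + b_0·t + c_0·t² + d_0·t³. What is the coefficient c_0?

Put M_i = S'' at the i-th knot. Here h = (1, 1) and Δ = (7, -6), so the interior equations h_(i-1)·M_(i-1) + 2(h_(i-1)+h_i)·M_i + h_i·M_(i+1) = 6(Δ_i − Δ_(i-1)) read
  1·M_0 + 4·M_1 + 1·M_2 = 6(Δ_1 - Δ_0) = -78
Clamped end conditions give two more equations: 2h_0·M_0 + h_0·M_1 = 6(Δ_0 - S'(0)) = 24 and h_1·M_1 + 2h_1·M_2 = 6(S'(2) - Δ_1) = 12.
Solving: M_0 = 28, M_1 = -32, M_2 = 22.
On [0, 1], with S_0(t) = a_0 + b_0·t + c_0·t² + d_0·t³: c_0 = M_0/2 = 14, d_0 = (M_1 - M_0)/(6h_0) = -10, b_0 = Δ_0 - h_0(2M_0 + M_1)/6 = 3.

14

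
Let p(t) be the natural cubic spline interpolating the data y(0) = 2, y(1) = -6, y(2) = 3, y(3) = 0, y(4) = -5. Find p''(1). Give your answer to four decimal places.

32.2500

With m_i denoting the second derivative at x_i, h_i = 1, 1, 1, 1, and Δ_i = (y_(i+1) − y_i)/h_i = -8, 9, -3, -5:
  1·m_0 + 4·m_1 + 1·m_2 = 6(Δ_1 - Δ_0) = 102
  1·m_1 + 4·m_2 + 1·m_3 = 6(Δ_2 - Δ_1) = -72
  1·m_2 + 4·m_3 + 1·m_4 = 6(Δ_3 - Δ_2) = -12
Natural end conditions: m_0 = m_4 = 0.
Forward elimination and back-substitution give m_0 = 0, m_1 = 129/4, m_2 = -27, m_3 = 15/4, m_4 = 0.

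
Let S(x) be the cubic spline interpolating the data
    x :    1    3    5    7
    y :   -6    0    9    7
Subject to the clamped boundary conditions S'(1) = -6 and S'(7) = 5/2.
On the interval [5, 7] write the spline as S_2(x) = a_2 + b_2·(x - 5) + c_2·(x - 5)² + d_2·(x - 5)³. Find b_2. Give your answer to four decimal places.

0.2333

Put σ_i = S'' at the i-th knot. Here h = (2, 2, 2) and Δ = (3, 9/2, -1), so the interior equations h_(i-1)·σ_(i-1) + 2(h_(i-1)+h_i)·σ_i + h_i·σ_(i+1) = 6(Δ_i − Δ_(i-1)) read
  2·σ_0 + 8·σ_1 + 2·σ_2 = 6(Δ_1 - Δ_0) = 9
  2·σ_1 + 8·σ_2 + 2·σ_3 = 6(Δ_2 - Δ_1) = -33
Clamped end conditions give two more equations: 2h_0·σ_0 + h_0·σ_1 = 6(Δ_0 - S'(1)) = 54 and h_2·σ_2 + 2h_2·σ_3 = 6(S'(7) - Δ_2) = 21.
Solving: σ_0 = 209/15, σ_1 = -13/15, σ_2 = -179/30, σ_3 = 247/30.
On [5, 7], with S_2(x) = a_2 + b_2·(x - 5) + c_2·(x - 5)² + d_2·(x - 5)³: c_2 = σ_2/2 = -179/60, d_2 = (σ_3 - σ_2)/(6h_2) = 71/60, b_2 = Δ_2 - h_2(2σ_2 + σ_3)/6 = 7/30.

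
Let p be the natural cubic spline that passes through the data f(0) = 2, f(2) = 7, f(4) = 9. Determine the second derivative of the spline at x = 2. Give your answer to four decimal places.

With M_i denoting the second derivative at x_i, h_i = 2, 2, and Δ_i = (y_(i+1) − y_i)/h_i = 5/2, 1:
  2·M_0 + 8·M_1 + 2·M_2 = 6(Δ_1 - Δ_0) = -9
Natural end conditions: M_0 = M_2 = 0.
Hence M_0 = 0, M_1 = -9/8, M_2 = 0.

-1.1250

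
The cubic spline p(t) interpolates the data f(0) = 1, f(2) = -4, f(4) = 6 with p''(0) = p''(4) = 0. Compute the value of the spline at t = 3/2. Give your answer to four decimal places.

-3.9805

Write σ_i for p''(x_i). With h_i = 2, 2 and divided differences Δ_i = -5/2, 5, the continuity of p' gives the tridiagonal system
  2·σ_0 + 8·σ_1 + 2·σ_2 = 6(Δ_1 - Δ_0) = 45
Natural end conditions: σ_0 = σ_2 = 0.
Solving the tridiagonal system: σ_0 = 0, σ_1 = 45/8, σ_2 = 0.
On [0, 2], p(t) = 1 - 35/8·t + 0·t² + 15/32·t³.
With t = 3/2: p(3/2) = -1019/256.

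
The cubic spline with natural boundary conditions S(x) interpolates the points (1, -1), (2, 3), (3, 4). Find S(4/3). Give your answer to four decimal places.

0.5556

Put M_i = S'' at the i-th knot. Here h = (1, 1) and Δ = (4, 1), so the interior equations h_(i-1)·M_(i-1) + 2(h_(i-1)+h_i)·M_i + h_i·M_(i+1) = 6(Δ_i − Δ_(i-1)) read
  1·M_0 + 4·M_1 + 1·M_2 = 6(Δ_1 - Δ_0) = -18
Natural end conditions: M_0 = M_2 = 0.
Solving: M_0 = 0, M_1 = -9/2, M_2 = 0.
On [1, 2], S(x) = -1 + 19/4·(x - 1) + 0·(x - 1)² - 3/4·(x - 1)³.
With (x - 1) = 1/3: S(4/3) = 5/9.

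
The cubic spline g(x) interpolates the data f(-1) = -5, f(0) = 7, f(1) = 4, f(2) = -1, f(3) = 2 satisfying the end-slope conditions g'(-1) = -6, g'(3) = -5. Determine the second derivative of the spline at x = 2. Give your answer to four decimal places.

19.8571

Put M_i = g'' at the i-th knot. Here h = (1, 1, 1, 1) and Δ = (12, -3, -5, 3), so the interior equations h_(i-1)·M_(i-1) + 2(h_(i-1)+h_i)·M_i + h_i·M_(i+1) = 6(Δ_i − Δ_(i-1)) read
  1·M_0 + 4·M_1 + 1·M_2 = 6(Δ_1 - Δ_0) = -90
  1·M_1 + 4·M_2 + 1·M_3 = 6(Δ_2 - Δ_1) = -12
  1·M_2 + 4·M_3 + 1·M_4 = 6(Δ_3 - Δ_2) = 48
Clamped end conditions give two more equations: 2h_0·M_0 + h_0·M_1 = 6(Δ_0 - g'(-1)) = 108 and h_3·M_3 + 2h_3·M_4 = 6(g'(3) - Δ_3) = -48.
Solving: M_0 = 1049/14, M_1 = -293/7, M_2 = 5/2, M_3 = 139/7, M_4 = -475/14.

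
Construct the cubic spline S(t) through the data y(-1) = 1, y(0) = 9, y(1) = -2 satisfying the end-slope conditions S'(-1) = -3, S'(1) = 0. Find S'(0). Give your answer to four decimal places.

-1.5000

With M_i denoting the second derivative at x_i, h_i = 1, 1, and Δ_i = (y_(i+1) − y_i)/h_i = 8, -11:
  1·M_0 + 4·M_1 + 1·M_2 = 6(Δ_1 - Δ_0) = -114
Clamped end conditions give two more equations: 2h_0·M_0 + h_0·M_1 = 6(Δ_0 - S'(-1)) = 66 and h_1·M_1 + 2h_1·M_2 = 6(S'(1) - Δ_1) = 66.
Solving the tridiagonal system: M_0 = 63, M_1 = -60, M_2 = 63.
On [0, 1], S'(t) = b_1 + 2c_1·t + 3d_1·t² with b_1 = Δ_1 - h_1(2M_1 + M_2)/6 = -3/2, c_1 = M_1/2 = -30, d_1 = (M_2 - M_1)/(6h_1) = 41/2. So S'(0) = -3/2.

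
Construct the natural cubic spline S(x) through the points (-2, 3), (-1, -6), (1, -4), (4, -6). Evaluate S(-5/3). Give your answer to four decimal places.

Write M_i for S''(x_i). With h_i = 1, 2, 3 and divided differences Δ_i = -9, 1, -2/3, the continuity of S' gives the tridiagonal system
  1·M_0 + 6·M_1 + 2·M_2 = 6(Δ_1 - Δ_0) = 60
  2·M_1 + 10·M_2 + 3·M_3 = 6(Δ_2 - Δ_1) = -10
Natural end conditions: M_0 = M_3 = 0.
Solving: M_0 = 0, M_1 = 155/14, M_2 = -45/14, M_3 = 0.
On [-2, -1], S(x) = 3 - 911/84·(x + 2) + 0·(x + 2)² + 155/84·(x + 2)³.
With (x + 2) = 1/3: S(-5/3) = -310/567.

-0.5467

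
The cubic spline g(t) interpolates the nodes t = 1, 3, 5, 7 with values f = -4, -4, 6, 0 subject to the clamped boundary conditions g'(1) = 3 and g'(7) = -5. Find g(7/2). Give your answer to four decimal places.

-1.9438

With σ_i denoting the second derivative at x_i, h_i = 2, 2, 2, and Δ_i = (y_(i+1) − y_i)/h_i = 0, 5, -3:
  2·σ_0 + 8·σ_1 + 2·σ_2 = 6(Δ_1 - Δ_0) = 30
  2·σ_1 + 8·σ_2 + 2·σ_3 = 6(Δ_2 - Δ_1) = -48
Clamped end conditions give two more equations: 2h_0·σ_0 + h_0·σ_1 = 6(Δ_0 - g'(1)) = -18 and h_2·σ_2 + 2h_2·σ_3 = 6(g'(7) - Δ_2) = -12.
Forward elimination and back-substitution give σ_0 = -127/15, σ_1 = 119/15, σ_2 = -124/15, σ_3 = 17/15.
On [3, 5], g(t) = -4 + 37/15·(t - 3) + 119/30·(t - 3)² - 27/20·(t - 3)³.
With (t - 3) = 1/2: g(7/2) = -311/160.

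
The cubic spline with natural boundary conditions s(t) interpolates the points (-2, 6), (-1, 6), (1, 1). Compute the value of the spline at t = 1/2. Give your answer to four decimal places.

Let M_i = s''(x_i). Step sizes h_i = 1, 2; slopes of the chords Δ_i = (y_(i+1) - y_i)/h_i = 0, -5/2.
  1·M_0 + 6·M_1 + 2·M_2 = 6(Δ_1 - Δ_0) = -15
Natural end conditions: M_0 = M_2 = 0.
Hence M_0 = 0, M_1 = -5/2, M_2 = 0.
On [-1, 1], s(t) = 6 - 5/6·(t + 1) - 5/4·(t + 1)² + 5/24·(t + 1)³.
With (t + 1) = 3/2: s(1/2) = 169/64.

2.6406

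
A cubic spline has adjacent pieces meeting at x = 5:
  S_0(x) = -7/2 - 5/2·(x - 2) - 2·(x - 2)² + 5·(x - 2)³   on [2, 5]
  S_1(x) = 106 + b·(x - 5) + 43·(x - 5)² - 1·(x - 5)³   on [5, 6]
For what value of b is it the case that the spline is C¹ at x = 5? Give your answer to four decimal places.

120.5000

S_0'(x) = -5/2 - 4·(x - 2) + 15·(x - 2)², so S_0'(5) = 241/2. On the right, S_1'(5) = b, so b = 241/2.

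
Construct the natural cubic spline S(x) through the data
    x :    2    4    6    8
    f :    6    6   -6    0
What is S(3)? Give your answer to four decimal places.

Write m_i for S''(x_i). With h_i = 2, 2, 2 and divided differences Δ_i = 0, -6, 3, the continuity of S' gives the tridiagonal system
  2·m_0 + 8·m_1 + 2·m_2 = 6(Δ_1 - Δ_0) = -36
  2·m_1 + 8·m_2 + 2·m_3 = 6(Δ_2 - Δ_1) = 54
Natural end conditions: m_0 = m_3 = 0.
Solving: m_0 = 0, m_1 = -33/5, m_2 = 42/5, m_3 = 0.
On [2, 4], S(x) = 6 + 11/5·(x - 2) + 0·(x - 2)² - 11/20·(x - 2)³.
With (x - 2) = 1: S(3) = 153/20.

7.6500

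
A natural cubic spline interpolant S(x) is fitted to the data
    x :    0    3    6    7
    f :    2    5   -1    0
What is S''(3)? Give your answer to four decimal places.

Write m_i for S''(x_i). With h_i = 3, 3, 1 and divided differences Δ_i = 1, -2, 1, the continuity of S' gives the tridiagonal system
  3·m_0 + 12·m_1 + 3·m_2 = 6(Δ_1 - Δ_0) = -18
  3·m_1 + 8·m_2 + 1·m_3 = 6(Δ_2 - Δ_1) = 18
Natural end conditions: m_0 = m_3 = 0.
Solving the tridiagonal system: m_0 = 0, m_1 = -66/29, m_2 = 90/29, m_3 = 0.

-2.2759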